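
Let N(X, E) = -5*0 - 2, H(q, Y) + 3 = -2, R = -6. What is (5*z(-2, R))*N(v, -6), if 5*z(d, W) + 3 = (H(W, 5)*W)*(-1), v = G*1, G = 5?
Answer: 66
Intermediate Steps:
H(q, Y) = -5 (H(q, Y) = -3 - 2 = -5)
v = 5 (v = 5*1 = 5)
N(X, E) = -2 (N(X, E) = 0 - 2 = -2)
z(d, W) = -3/5 + W (z(d, W) = -3/5 + (-5*W*(-1))/5 = -3/5 + (5*W)/5 = -3/5 + W)
(5*z(-2, R))*N(v, -6) = (5*(-3/5 - 6))*(-2) = (5*(-33/5))*(-2) = -33*(-2) = 66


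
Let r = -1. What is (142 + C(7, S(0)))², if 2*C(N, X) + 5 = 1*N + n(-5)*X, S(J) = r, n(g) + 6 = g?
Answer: 88209/4 ≈ 22052.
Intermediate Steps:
n(g) = -6 + g
S(J) = -1
C(N, X) = -5/2 + N/2 - 11*X/2 (C(N, X) = -5/2 + (1*N + (-6 - 5)*X)/2 = -5/2 + (N - 11*X)/2 = -5/2 + (N/2 - 11*X/2) = -5/2 + N/2 - 11*X/2)
(142 + C(7, S(0)))² = (142 + (-5/2 + (½)*7 - 11/2*(-1)))² = (142 + (-5/2 + 7/2 + 11/2))² = (142 + 13/2)² = (297/2)² = 88209/4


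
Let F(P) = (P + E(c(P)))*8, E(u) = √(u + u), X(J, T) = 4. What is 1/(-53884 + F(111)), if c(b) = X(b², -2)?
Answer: -13249/702143876 - √2/175535969 ≈ -1.8877e-5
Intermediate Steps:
c(b) = 4
E(u) = √2*√u (E(u) = √(2*u) = √2*√u)
F(P) = 8*P + 16*√2 (F(P) = (P + √2*√4)*8 = (P + √2*2)*8 = (P + 2*√2)*8 = 8*P + 16*√2)
1/(-53884 + F(111)) = 1/(-53884 + (8*111 + 16*√2)) = 1/(-53884 + (888 + 16*√2)) = 1/(-52996 + 16*√2)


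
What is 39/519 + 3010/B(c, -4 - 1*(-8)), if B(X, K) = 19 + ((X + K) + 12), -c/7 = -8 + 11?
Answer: 37208/173 ≈ 215.08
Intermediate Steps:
c = -21 (c = -7*(-8 + 11) = -7*3 = -21)
B(X, K) = 31 + K + X (B(X, K) = 19 + ((K + X) + 12) = 19 + (12 + K + X) = 31 + K + X)
39/519 + 3010/B(c, -4 - 1*(-8)) = 39/519 + 3010/(31 + (-4 - 1*(-8)) - 21) = 39*(1/519) + 3010/(31 + (-4 + 8) - 21) = 13/173 + 3010/(31 + 4 - 21) = 13/173 + 3010/14 = 13/173 + 3010*(1/14) = 13/173 + 215 = 37208/173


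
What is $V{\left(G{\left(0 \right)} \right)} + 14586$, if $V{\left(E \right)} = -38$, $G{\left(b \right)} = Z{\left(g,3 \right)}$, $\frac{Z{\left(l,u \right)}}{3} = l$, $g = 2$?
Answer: $14548$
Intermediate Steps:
$Z{\left(l,u \right)} = 3 l$
$G{\left(b \right)} = 6$ ($G{\left(b \right)} = 3 \cdot 2 = 6$)
$V{\left(G{\left(0 \right)} \right)} + 14586 = -38 + 14586 = 14548$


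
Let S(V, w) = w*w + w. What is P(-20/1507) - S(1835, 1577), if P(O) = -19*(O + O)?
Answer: -3750177782/1507 ≈ -2.4885e+6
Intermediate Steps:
S(V, w) = w + w² (S(V, w) = w² + w = w + w²)
P(O) = -38*O
P(-20/1507) - S(1835, 1577) = -(-760)/1507 - 1577*(1 + 1577) = -(-760)/1507 - 1577*1578 = -38*(-20/1507) - 1*2488506 = 760/1507 - 2488506 = -3750177782/1507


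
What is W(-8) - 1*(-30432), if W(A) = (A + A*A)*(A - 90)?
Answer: 24944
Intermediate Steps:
W(A) = (-90 + A)*(A + A**2) (W(A) = (A + A**2)*(-90 + A) = (-90 + A)*(A + A**2))
W(-8) - 1*(-30432) = -8*(-90 + (-8)**2 - 89*(-8)) - 1*(-30432) = -8*(-90 + 64 + 712) + 30432 = -8*686 + 30432 = -5488 + 30432 = 24944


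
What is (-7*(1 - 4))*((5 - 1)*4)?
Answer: 336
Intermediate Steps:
(-7*(1 - 4))*((5 - 1)*4) = (-(-21))*(4*4) = -7*(-3)*16 = 21*16 = 336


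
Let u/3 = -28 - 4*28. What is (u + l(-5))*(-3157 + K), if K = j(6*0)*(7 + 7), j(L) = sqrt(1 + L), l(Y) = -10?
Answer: 1351490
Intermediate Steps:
u = -420 (u = 3*(-28 - 4*28) = 3*(-28 - 112) = 3*(-140) = -420)
K = 14 (K = sqrt(1 + 6*0)*(7 + 7) = sqrt(1 + 0)*14 = sqrt(1)*14 = 1*14 = 14)
(u + l(-5))*(-3157 + K) = (-420 - 10)*(-3157 + 14) = -430*(-3143) = 1351490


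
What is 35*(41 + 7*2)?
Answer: 1925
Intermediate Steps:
35*(41 + 7*2) = 35*(41 + 14) = 35*55 = 1925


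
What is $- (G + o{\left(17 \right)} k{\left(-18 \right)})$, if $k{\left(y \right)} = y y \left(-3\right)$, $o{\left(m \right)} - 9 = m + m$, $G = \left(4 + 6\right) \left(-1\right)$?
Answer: $41806$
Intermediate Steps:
$G = -10$ ($G = 10 \left(-1\right) = -10$)
$o{\left(m \right)} = 9 + 2 m$ ($o{\left(m \right)} = 9 + \left(m + m\right) = 9 + 2 m$)
$k{\left(y \right)} = - 3 y^{2}$ ($k{\left(y \right)} = y^{2} \left(-3\right) = - 3 y^{2}$)
$- (G + o{\left(17 \right)} k{\left(-18 \right)}) = - (-10 + \left(9 + 2 \cdot 17\right) \left(- 3 \left(-18\right)^{2}\right)) = - (-10 + \left(9 + 34\right) \left(\left(-3\right) 324\right)) = - (-10 + 43 \left(-972\right)) = - (-10 - 41796) = \left(-1\right) \left(-41806\right) = 41806$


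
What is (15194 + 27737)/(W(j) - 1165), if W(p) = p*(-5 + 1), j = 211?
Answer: -6133/287 ≈ -21.369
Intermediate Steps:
W(p) = -4*p (W(p) = p*(-4) = -4*p)
(15194 + 27737)/(W(j) - 1165) = (15194 + 27737)/(-4*211 - 1165) = 42931/(-844 - 1165) = 42931/(-2009) = 42931*(-1/2009) = -6133/287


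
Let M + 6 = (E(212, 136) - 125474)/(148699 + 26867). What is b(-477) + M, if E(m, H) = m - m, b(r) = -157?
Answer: -14371366/87783 ≈ -163.71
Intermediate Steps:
E(m, H) = 0
M = -589435/87783 (M = -6 + (0 - 125474)/(148699 + 26867) = -6 - 125474/175566 = -6 - 125474*1/175566 = -6 - 62737/87783 = -589435/87783 ≈ -6.7147)
b(-477) + M = -157 - 589435/87783 = -14371366/87783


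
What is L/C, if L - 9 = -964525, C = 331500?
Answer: -241129/82875 ≈ -2.9095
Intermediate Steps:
L = -964516 (L = 9 - 964525 = -964516)
L/C = -964516/331500 = -964516*1/331500 = -241129/82875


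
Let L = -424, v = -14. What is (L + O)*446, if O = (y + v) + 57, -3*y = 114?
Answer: -186874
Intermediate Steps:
y = -38 (y = -⅓*114 = -38)
O = 5 (O = (-38 - 14) + 57 = -52 + 57 = 5)
(L + O)*446 = (-424 + 5)*446 = -419*446 = -186874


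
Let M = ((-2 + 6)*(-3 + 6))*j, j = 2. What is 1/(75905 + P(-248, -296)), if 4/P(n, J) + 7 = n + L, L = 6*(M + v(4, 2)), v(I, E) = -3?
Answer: 129/9791741 ≈ 1.3174e-5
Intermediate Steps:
M = 24 (M = ((-2 + 6)*(-3 + 6))*2 = (4*3)*2 = 12*2 = 24)
L = 126 (L = 6*(24 - 3) = 6*21 = 126)
P(n, J) = 4/(119 + n) (P(n, J) = 4/(-7 + (n + 126)) = 4/(-7 + (126 + n)) = 4/(119 + n))
1/(75905 + P(-248, -296)) = 1/(75905 + 4/(119 - 248)) = 1/(75905 + 4/(-129)) = 1/(75905 + 4*(-1/129)) = 1/(75905 - 4/129) = 1/(9791741/129) = 129/9791741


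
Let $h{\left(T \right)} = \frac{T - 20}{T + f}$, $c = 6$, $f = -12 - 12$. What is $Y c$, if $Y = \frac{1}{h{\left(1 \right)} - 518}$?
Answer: $- \frac{46}{3965} \approx -0.011602$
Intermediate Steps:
$f = -24$
$h{\left(T \right)} = \frac{-20 + T}{-24 + T}$ ($h{\left(T \right)} = \frac{T - 20}{T - 24} = \frac{-20 + T}{-24 + T}$)
$Y = - \frac{23}{11895}$ ($Y = \frac{1}{\frac{-20 + 1}{-24 + 1} - 518} = \frac{1}{\frac{1}{-23} \left(-19\right) - 518} = \frac{1}{\left(- \frac{1}{23}\right) \left(-19\right) - 518} = \frac{1}{\frac{19}{23} - 518} = \frac{1}{- \frac{11895}{23}} = - \frac{23}{11895} \approx -0.0019336$)
$Y c = \left(- \frac{23}{11895}\right) 6 = - \frac{46}{3965}$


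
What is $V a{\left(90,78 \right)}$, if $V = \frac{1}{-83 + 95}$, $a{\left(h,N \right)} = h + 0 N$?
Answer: $\frac{15}{2} \approx 7.5$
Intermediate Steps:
$a{\left(h,N \right)} = h$ ($a{\left(h,N \right)} = h + 0 = h$)
$V = \frac{1}{12} \approx 0.083333$
$V a{\left(90,78 \right)} = \frac{1}{12} \cdot 90 = \frac{15}{2}$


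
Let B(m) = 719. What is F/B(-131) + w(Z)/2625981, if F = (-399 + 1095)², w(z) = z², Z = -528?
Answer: 424089219264/629360113 ≈ 673.84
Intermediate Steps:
F = 484416 (F = 696² = 484416)
F/B(-131) + w(Z)/2625981 = 484416/719 + (-528)²/2625981 = 484416*(1/719) + 278784*(1/2625981) = 484416/719 + 92928/875327 = 424089219264/629360113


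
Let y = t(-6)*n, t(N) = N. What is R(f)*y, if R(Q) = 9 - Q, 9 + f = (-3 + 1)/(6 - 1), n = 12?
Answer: -6624/5 ≈ -1324.8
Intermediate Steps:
f = -47/5 (f = -9 + (-3 + 1)/(6 - 1) = -9 - 2/5 = -9 - 2*⅕ = -9 - ⅖ = -47/5 ≈ -9.4000)
y = -72 (y = -6*12 = -72)
R(f)*y = (9 - 1*(-47/5))*(-72) = (9 + 47/5)*(-72) = (92/5)*(-72) = -6624/5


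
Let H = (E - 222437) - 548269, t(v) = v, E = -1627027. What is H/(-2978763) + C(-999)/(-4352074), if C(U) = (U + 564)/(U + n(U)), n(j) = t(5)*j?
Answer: 6949784080555627/8633888804971692 ≈ 0.80494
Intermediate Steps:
n(j) = 5*j
H = -2397733 (H = (-1627027 - 222437) - 548269 = -1849464 - 548269 = -2397733)
C(U) = (564 + U)/(6*U) (C(U) = (U + 564)/(U + 5*U) = (564 + U)/((6*U)) = (564 + U)*(1/(6*U)) = (564 + U)/(6*U))
H/(-2978763) + C(-999)/(-4352074) = -2397733/(-2978763) + ((⅙)*(564 - 999)/(-999))/(-4352074) = -2397733*(-1/2978763) + ((⅙)*(-1/999)*(-435))*(-1/4352074) = 2397733/2978763 + (145/1998)*(-1/4352074) = 2397733/2978763 - 145/8695443852 = 6949784080555627/8633888804971692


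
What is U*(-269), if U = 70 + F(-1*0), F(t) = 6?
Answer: -20444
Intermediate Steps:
U = 76 (U = 70 + 6 = 76)
U*(-269) = 76*(-269) = -20444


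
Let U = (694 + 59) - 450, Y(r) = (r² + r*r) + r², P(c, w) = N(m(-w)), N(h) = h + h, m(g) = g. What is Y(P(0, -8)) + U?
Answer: 1071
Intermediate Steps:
N(h) = 2*h
P(c, w) = -2*w (P(c, w) = 2*(-w) = -2*w)
Y(r) = 3*r² (Y(r) = (r² + r²) + r² = 2*r² + r² = 3*r²)
U = 303 (U = 753 - 450 = 303)
Y(P(0, -8)) + U = 3*(-2*(-8))² + 303 = 3*16² + 303 = 3*256 + 303 = 768 + 303 = 1071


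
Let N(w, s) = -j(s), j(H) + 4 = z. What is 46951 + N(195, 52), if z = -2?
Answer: 46957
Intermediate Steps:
j(H) = -6 (j(H) = -4 - 2 = -6)
N(w, s) = 6 (N(w, s) = -1*(-6) = 6)
46951 + N(195, 52) = 46951 + 6 = 46957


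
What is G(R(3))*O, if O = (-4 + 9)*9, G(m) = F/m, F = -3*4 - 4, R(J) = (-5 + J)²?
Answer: -180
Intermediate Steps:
F = -16 (F = -12 - 4 = -16)
G(m) = -16/m
O = 45 (O = 5*9 = 45)
G(R(3))*O = -16/(-5 + 3)²*45 = -16/((-2)²)*45 = -16/4*45 = -16*¼*45 = -4*45 = -180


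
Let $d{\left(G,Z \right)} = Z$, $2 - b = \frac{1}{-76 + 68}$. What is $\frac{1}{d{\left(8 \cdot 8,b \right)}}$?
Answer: $\frac{8}{17} \approx 0.47059$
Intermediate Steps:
$b = \frac{17}{8}$ ($b = 2 - \frac{1}{-76 + 68} = 2 - \frac{1}{-8} = 2 - - \frac{1}{8} = 2 + \frac{1}{8} = \frac{17}{8} \approx 2.125$)
$\frac{1}{d{\left(8 \cdot 8,b \right)}} = \frac{1}{\frac{17}{8}} = \frac{8}{17}$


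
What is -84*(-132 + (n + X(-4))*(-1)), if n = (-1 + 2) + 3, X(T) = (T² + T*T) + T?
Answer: 13776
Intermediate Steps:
X(T) = T + 2*T² (X(T) = (T² + T²) + T = 2*T² + T = T + 2*T²)
n = 4 (n = 1 + 3 = 4)
-84*(-132 + (n + X(-4))*(-1)) = -84*(-132 + (4 - 4*(1 + 2*(-4)))*(-1)) = -84*(-132 + (4 - 4*(1 - 8))*(-1)) = -84*(-132 + (4 - 4*(-7))*(-1)) = -84*(-132 + (4 + 28)*(-1)) = -84*(-132 + 32*(-1)) = -84*(-132 - 32) = -84*(-164) = 13776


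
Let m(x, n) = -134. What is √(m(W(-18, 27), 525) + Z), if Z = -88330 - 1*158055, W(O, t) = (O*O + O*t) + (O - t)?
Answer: 21*I*√559 ≈ 496.51*I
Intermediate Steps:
W(O, t) = O + O² - t + O*t (W(O, t) = (O² + O*t) + (O - t) = O + O² - t + O*t)
Z = -246385 (Z = -88330 - 158055 = -246385)
√(m(W(-18, 27), 525) + Z) = √(-134 - 246385) = √(-246519) = 21*I*√559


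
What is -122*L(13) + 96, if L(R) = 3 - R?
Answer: 1316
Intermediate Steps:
-122*L(13) + 96 = -122*(3 - 1*13) + 96 = -122*(3 - 13) + 96 = -122*(-10) + 96 = 1220 + 96 = 1316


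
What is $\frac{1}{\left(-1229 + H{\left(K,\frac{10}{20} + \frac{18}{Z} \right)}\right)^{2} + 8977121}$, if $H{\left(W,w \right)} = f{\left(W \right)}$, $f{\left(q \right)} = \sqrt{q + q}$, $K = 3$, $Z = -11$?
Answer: $\frac{436982}{4582876929335} + \frac{1229 \sqrt{6}}{54994523152020} \approx 9.5406 \cdot 10^{-8}$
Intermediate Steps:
$f{\left(q \right)} = \sqrt{2} \sqrt{q}$ ($f{\left(q \right)} = \sqrt{2 q} = \sqrt{2} \sqrt{q}$)
$H{\left(W,w \right)} = \sqrt{2} \sqrt{W}$
$\frac{1}{\left(-1229 + H{\left(K,\frac{10}{20} + \frac{18}{Z} \right)}\right)^{2} + 8977121} = \frac{1}{\left(-1229 + \sqrt{2} \sqrt{3}\right)^{2} + 8977121} = \frac{1}{\left(-1229 + \sqrt{6}\right)^{2} + 8977121} = \frac{1}{8977121 + \left(-1229 + \sqrt{6}\right)^{2}}$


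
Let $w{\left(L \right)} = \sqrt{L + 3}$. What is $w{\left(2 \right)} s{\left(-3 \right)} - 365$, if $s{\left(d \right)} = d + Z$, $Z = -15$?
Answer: $-365 - 18 \sqrt{5} \approx -405.25$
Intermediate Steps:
$w{\left(L \right)} = \sqrt{3 + L}$
$s{\left(d \right)} = -15 + d$ ($s{\left(d \right)} = d - 15 = -15 + d$)
$w{\left(2 \right)} s{\left(-3 \right)} - 365 = \sqrt{3 + 2} \left(-15 - 3\right) - 365 = \sqrt{5} \left(-18\right) - 365 = - 18 \sqrt{5} - 365 = -365 - 18 \sqrt{5}$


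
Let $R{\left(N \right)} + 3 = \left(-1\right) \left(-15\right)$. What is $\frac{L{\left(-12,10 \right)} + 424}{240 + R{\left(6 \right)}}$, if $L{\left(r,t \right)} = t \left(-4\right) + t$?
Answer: $\frac{197}{126} \approx 1.5635$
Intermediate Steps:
$L{\left(r,t \right)} = - 3 t$ ($L{\left(r,t \right)} = - 4 t + t = - 3 t$)
$R{\left(N \right)} = 12$ ($R{\left(N \right)} = -3 - -15 = -3 + 15 = 12$)
$\frac{L{\left(-12,10 \right)} + 424}{240 + R{\left(6 \right)}} = \frac{\left(-3\right) 10 + 424}{240 + 12} = \frac{-30 + 424}{252} = 394 \cdot \frac{1}{252} = \frac{197}{126}$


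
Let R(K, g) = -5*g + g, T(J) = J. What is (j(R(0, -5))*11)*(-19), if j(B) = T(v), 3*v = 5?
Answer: -1045/3 ≈ -348.33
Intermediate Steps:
v = 5/3 (v = (⅓)*5 = 5/3 ≈ 1.6667)
R(K, g) = -4*g
j(B) = 5/3
(j(R(0, -5))*11)*(-19) = ((5/3)*11)*(-19) = (55/3)*(-19) = -1045/3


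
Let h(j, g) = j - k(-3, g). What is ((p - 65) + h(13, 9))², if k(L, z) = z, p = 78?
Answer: 289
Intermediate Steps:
h(j, g) = j - g
((p - 65) + h(13, 9))² = ((78 - 65) + (13 - 1*9))² = (13 + (13 - 9))² = (13 + 4)² = 17² = 289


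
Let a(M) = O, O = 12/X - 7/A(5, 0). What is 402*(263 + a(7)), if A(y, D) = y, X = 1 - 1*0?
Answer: 549936/5 ≈ 1.0999e+5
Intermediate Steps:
X = 1 (X = 1 + 0 = 1)
O = 53/5 (O = 12/1 - 7/5 = 12*1 - 7*⅕ = 12 - 7/5 = 53/5 ≈ 10.600)
a(M) = 53/5
402*(263 + a(7)) = 402*(263 + 53/5) = 402*(1368/5) = 549936/5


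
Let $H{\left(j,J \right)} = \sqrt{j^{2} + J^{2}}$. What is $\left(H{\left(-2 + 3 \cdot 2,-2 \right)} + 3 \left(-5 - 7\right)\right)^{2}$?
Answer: $1316 - 144 \sqrt{5} \approx 994.01$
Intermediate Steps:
$H{\left(j,J \right)} = \sqrt{J^{2} + j^{2}}$
$\left(H{\left(-2 + 3 \cdot 2,-2 \right)} + 3 \left(-5 - 7\right)\right)^{2} = \left(\sqrt{\left(-2\right)^{2} + \left(-2 + 3 \cdot 2\right)^{2}} + 3 \left(-5 - 7\right)\right)^{2} = \left(\sqrt{4 + \left(-2 + 6\right)^{2}} + 3 \left(-12\right)\right)^{2} = \left(\sqrt{4 + 4^{2}} - 36\right)^{2} = \left(\sqrt{4 + 16} - 36\right)^{2} = \left(\sqrt{20} - 36\right)^{2} = \left(2 \sqrt{5} - 36\right)^{2} = \left(-36 + 2 \sqrt{5}\right)^{2}$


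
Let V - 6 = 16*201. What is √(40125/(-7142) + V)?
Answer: √164061731658/7142 ≈ 56.713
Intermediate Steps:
V = 3222 (V = 6 + 16*201 = 6 + 3216 = 3222)
√(40125/(-7142) + V) = √(40125/(-7142) + 3222) = √(40125*(-1/7142) + 3222) = √(-40125/7142 + 3222) = √(22971399/7142) = √164061731658/7142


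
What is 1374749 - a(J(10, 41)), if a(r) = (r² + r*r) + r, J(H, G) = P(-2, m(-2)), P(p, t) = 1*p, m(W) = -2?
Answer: 1374743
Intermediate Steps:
P(p, t) = p
J(H, G) = -2
a(r) = r + 2*r² (a(r) = (r² + r²) + r = 2*r² + r = r + 2*r²)
1374749 - a(J(10, 41)) = 1374749 - (-2)*(1 + 2*(-2)) = 1374749 - (-2)*(1 - 4) = 1374749 - (-2)*(-3) = 1374749 - 1*6 = 1374749 - 6 = 1374743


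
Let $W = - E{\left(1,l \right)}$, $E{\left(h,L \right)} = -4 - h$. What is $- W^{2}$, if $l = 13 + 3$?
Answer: $-25$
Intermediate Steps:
$l = 16$
$W = 5$ ($W = - (-4 - 1) = \left(-1\right) \left(-5\right) = 5$)
$- W^{2} = - 5^{2} = \left(-1\right) 25 = -25$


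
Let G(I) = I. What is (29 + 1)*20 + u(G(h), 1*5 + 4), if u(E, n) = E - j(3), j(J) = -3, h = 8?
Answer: 611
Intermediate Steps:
u(E, n) = 3 + E (u(E, n) = E - 1*(-3) = E + 3 = 3 + E)
(29 + 1)*20 + u(G(h), 1*5 + 4) = (29 + 1)*20 + (3 + 8) = 30*20 + 11 = 600 + 11 = 611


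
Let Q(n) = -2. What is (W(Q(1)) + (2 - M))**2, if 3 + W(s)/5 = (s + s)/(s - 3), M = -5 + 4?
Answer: 64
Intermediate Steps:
M = -1
W(s) = -15 + 10*s/(-3 + s) (W(s) = -15 + 5*((s + s)/(s - 3)) = -15 + 5*((2*s)/(-3 + s)) = -15 + 5*(2*s/(-3 + s)) = -15 + 10*s/(-3 + s))
(W(Q(1)) + (2 - M))**2 = (5*(9 - 1*(-2))/(-3 - 2) + (2 - 1*(-1)))**2 = (5*(9 + 2)/(-5) + (2 + 1))**2 = (5*(-1/5)*11 + 3)**2 = (-11 + 3)**2 = (-8)**2 = 64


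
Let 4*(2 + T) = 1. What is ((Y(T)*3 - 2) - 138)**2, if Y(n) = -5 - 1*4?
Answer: 27889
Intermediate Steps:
T = -7/4 (T = -2 + (1/4)*1 = -2 + 1/4 = -7/4 ≈ -1.7500)
Y(n) = -9 (Y(n) = -5 - 4 = -9)
((Y(T)*3 - 2) - 138)**2 = ((-9*3 - 2) - 138)**2 = ((-27 - 2) - 138)**2 = (-29 - 138)**2 = (-167)**2 = 27889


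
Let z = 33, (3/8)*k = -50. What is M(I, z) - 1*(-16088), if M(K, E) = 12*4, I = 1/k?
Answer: 16136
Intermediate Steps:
k = -400/3 (k = (8/3)*(-50) = -400/3 ≈ -133.33)
I = -3/400 (I = 1/(-400/3) = -3/400 ≈ -0.0075000)
M(K, E) = 48
M(I, z) - 1*(-16088) = 48 - 1*(-16088) = 48 + 16088 = 16136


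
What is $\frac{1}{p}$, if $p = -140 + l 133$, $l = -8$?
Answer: $- \frac{1}{1204} \approx -0.00083056$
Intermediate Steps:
$p = -1204$ ($p = -140 - 1064 = -1204$)
$\frac{1}{p} = \frac{1}{-1204} = - \frac{1}{1204}$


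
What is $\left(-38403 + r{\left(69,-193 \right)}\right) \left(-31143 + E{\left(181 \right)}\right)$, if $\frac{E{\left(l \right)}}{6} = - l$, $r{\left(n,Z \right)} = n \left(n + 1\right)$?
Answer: $1082024217$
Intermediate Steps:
$r{\left(n,Z \right)} = n \left(1 + n\right)$
$E{\left(l \right)} = - 6 l$ ($E{\left(l \right)} = 6 \left(- l\right) = - 6 l$)
$\left(-38403 + r{\left(69,-193 \right)}\right) \left(-31143 + E{\left(181 \right)}\right) = \left(-38403 + 69 \left(1 + 69\right)\right) \left(-31143 - 1086\right) = \left(-38403 + 69 \cdot 70\right) \left(-31143 - 1086\right) = \left(-38403 + 4830\right) \left(-32229\right) = \left(-33573\right) \left(-32229\right) = 1082024217$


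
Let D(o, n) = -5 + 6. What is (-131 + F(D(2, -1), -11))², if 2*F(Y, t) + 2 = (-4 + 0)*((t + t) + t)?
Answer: 4356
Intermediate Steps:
D(o, n) = 1
F(Y, t) = -1 - 6*t (F(Y, t) = -1 + ((-4 + 0)*((t + t) + t))/2 = -1 + (-4*(2*t + t))/2 = -1 + (-12*t)/2 = -1 - 6*t)
(-131 + F(D(2, -1), -11))² = (-131 + (-1 - 6*(-11)))² = (-131 + (-1 + 66))² = (-131 + 65)² = (-66)² = 4356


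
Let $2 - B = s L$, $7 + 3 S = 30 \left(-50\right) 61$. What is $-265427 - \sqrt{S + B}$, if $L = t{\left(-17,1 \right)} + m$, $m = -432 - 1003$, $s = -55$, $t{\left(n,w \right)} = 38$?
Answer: $-265427 - \frac{i \sqrt{966018}}{3} \approx -2.6543 \cdot 10^{5} - 327.62 i$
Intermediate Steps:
$S = - \frac{91507}{3}$ ($S = - \frac{7}{3} + \frac{30 \left(-50\right) 61}{3} = - \frac{7}{3} + \frac{\left(-1500\right) 61}{3} = - \frac{7}{3} + \frac{1}{3} \left(-91500\right) = - \frac{7}{3} - 30500 = - \frac{91507}{3} \approx -30502.0$)
$m = -1435$
$L = -1397$ ($L = 38 - 1435 = -1397$)
$B = -76833$ ($B = 2 - \left(-55\right) \left(-1397\right) = 2 - 76835 = -76833$)
$-265427 - \sqrt{S + B} = -265427 - \sqrt{- \frac{91507}{3} - 76833} = -265427 - \sqrt{- \frac{322006}{3}} = -265427 - \frac{i \sqrt{966018}}{3}$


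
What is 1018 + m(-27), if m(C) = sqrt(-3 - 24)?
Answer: 1018 + 3*I*sqrt(3) ≈ 1018.0 + 5.1962*I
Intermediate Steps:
m(C) = 3*I*sqrt(3) (m(C) = sqrt(-27) = 3*I*sqrt(3))
1018 + m(-27) = 1018 + 3*I*sqrt(3)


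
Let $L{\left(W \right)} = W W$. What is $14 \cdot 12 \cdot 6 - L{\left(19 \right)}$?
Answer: $647$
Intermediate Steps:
$L{\left(W \right)} = W^{2}$
$14 \cdot 12 \cdot 6 - L{\left(19 \right)} = 14 \cdot 12 \cdot 6 - 19^{2} = 168 \cdot 6 - 361 = 1008 - 361 = 647$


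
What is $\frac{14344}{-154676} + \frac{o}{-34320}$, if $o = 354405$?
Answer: $- \frac{921837231}{88474672} \approx -10.419$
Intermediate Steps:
$\frac{14344}{-154676} + \frac{o}{-34320} = \frac{14344}{-154676} + \frac{354405}{-34320} = 14344 \left(- \frac{1}{154676}\right) + 354405 \left(- \frac{1}{34320}\right) = - \frac{3586}{38669} - \frac{23627}{2288} = - \frac{921837231}{88474672}$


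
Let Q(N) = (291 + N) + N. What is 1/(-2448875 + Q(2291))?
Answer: -1/2444002 ≈ -4.0916e-7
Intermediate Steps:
Q(N) = 291 + 2*N
1/(-2448875 + Q(2291)) = 1/(-2448875 + (291 + 2*2291)) = 1/(-2448875 + (291 + 4582)) = 1/(-2448875 + 4873) = 1/(-2444002) = -1/2444002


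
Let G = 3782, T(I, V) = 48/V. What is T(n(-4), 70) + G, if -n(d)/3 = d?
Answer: 132394/35 ≈ 3782.7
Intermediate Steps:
n(d) = -3*d
T(n(-4), 70) + G = 48/70 + 3782 = 48*(1/70) + 3782 = 24/35 + 3782 = 132394/35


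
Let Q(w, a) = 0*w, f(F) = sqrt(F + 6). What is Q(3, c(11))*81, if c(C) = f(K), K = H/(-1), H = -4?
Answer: 0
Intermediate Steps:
K = 4 (K = -4/(-1) = -4*(-1) = 4)
f(F) = sqrt(6 + F)
c(C) = sqrt(10) (c(C) = sqrt(6 + 4) = sqrt(10))
Q(w, a) = 0
Q(3, c(11))*81 = 0*81 = 0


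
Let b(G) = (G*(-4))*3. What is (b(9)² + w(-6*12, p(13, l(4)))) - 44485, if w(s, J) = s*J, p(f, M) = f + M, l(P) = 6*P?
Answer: -35485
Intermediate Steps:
b(G) = -12*G (b(G) = -4*G*3 = -12*G)
p(f, M) = M + f
w(s, J) = J*s
(b(9)² + w(-6*12, p(13, l(4)))) - 44485 = ((-12*9)² + (6*4 + 13)*(-6*12)) - 44485 = ((-108)² + (24 + 13)*(-72)) - 44485 = (11664 + 37*(-72)) - 44485 = (11664 - 2664) - 44485 = 9000 - 44485 = -35485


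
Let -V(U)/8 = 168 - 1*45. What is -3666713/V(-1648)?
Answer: 3666713/984 ≈ 3726.3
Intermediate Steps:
V(U) = -984 (V(U) = -8*(168 - 1*45) = -8*(168 - 45) = -8*123 = -984)
-3666713/V(-1648) = -3666713/(-984) = -3666713*(-1/984) = 3666713/984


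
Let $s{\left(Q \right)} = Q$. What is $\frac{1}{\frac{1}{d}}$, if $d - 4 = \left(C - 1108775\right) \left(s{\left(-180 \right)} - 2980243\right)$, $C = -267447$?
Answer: $4101723701910$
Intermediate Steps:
$d = 4101723701910$ ($d = 4 + \left(-267447 - 1108775\right) \left(-180 - 2980243\right) = 4 - 1376222 \left(-180 - 2980243\right) = 4 - -4101723701906 = 4 + 4101723701906 = 4101723701910$)
$\frac{1}{\frac{1}{d}} = \frac{1}{\frac{1}{4101723701910}} = 4101723701910$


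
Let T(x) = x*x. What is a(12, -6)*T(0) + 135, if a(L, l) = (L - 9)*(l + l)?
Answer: 135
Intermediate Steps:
T(x) = x²
a(L, l) = 2*l*(-9 + L) (a(L, l) = (-9 + L)*(2*l) = 2*l*(-9 + L))
a(12, -6)*T(0) + 135 = (2*(-6)*(-9 + 12))*0² + 135 = (2*(-6)*3)*0 + 135 = -36*0 + 135 = 0 + 135 = 135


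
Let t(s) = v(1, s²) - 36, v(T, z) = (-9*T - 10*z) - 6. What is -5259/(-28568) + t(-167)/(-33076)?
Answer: 2035683293/236228792 ≈ 8.6174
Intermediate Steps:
v(T, z) = -6 - 10*z - 9*T (v(T, z) = (-10*z - 9*T) - 6 = -6 - 10*z - 9*T)
t(s) = -51 - 10*s² (t(s) = (-6 - 10*s² - 9*1) - 36 = (-6 - 10*s² - 9) - 36 = (-15 - 10*s²) - 36 = -51 - 10*s²)
-5259/(-28568) + t(-167)/(-33076) = -5259/(-28568) + (-51 - 10*(-167)²)/(-33076) = -5259*(-1/28568) + (-51 - 10*27889)*(-1/33076) = 5259/28568 + (-51 - 278890)*(-1/33076) = 5259/28568 - 278941*(-1/33076) = 5259/28568 + 278941/33076 = 2035683293/236228792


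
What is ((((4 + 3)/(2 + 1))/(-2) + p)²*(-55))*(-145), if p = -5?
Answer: 10917775/36 ≈ 3.0327e+5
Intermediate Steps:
((((4 + 3)/(2 + 1))/(-2) + p)²*(-55))*(-145) = ((((4 + 3)/(2 + 1))/(-2) - 5)²*(-55))*(-145) = (((7/3)*(-½) - 5)²*(-55))*(-145) = ((-7/6 - 5)²*(-55))*(-145) = ((-37/6)²*(-55))*(-145) = ((1369/36)*(-55))*(-145) = -75295/36*(-145) = 10917775/36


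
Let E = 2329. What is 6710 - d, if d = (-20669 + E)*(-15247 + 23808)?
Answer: 157015450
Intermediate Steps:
d = -157008740 (d = (-20669 + 2329)*(-15247 + 23808) = -18340*8561 = -157008740)
6710 - d = 6710 - 1*(-157008740) = 6710 + 157008740 = 157015450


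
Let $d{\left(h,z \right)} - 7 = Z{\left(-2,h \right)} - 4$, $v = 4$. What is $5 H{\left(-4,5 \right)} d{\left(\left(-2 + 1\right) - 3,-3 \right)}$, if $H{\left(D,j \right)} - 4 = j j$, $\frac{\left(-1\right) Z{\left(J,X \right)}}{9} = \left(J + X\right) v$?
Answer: $31755$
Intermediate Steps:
$Z{\left(J,X \right)} = - 36 J - 36 X$ ($Z{\left(J,X \right)} = - 9 \left(J + X\right) 4 = - 9 \left(4 J + 4 X\right) = - 36 J - 36 X$)
$H{\left(D,j \right)} = 4 + j^{2}$ ($H{\left(D,j \right)} = 4 + j j = 4 + j^{2}$)
$d{\left(h,z \right)} = 75 - 36 h$ ($d{\left(h,z \right)} = 7 - \left(-68 + 36 h\right) = 75 - 36 h$)
$5 H{\left(-4,5 \right)} d{\left(\left(-2 + 1\right) - 3,-3 \right)} = 5 \left(4 + 5^{2}\right) \left(75 - 36 \left(\left(-2 + 1\right) - 3\right)\right) = 5 \left(4 + 25\right) \left(75 - 36 \left(-1 - 3\right)\right) = 5 \cdot 29 \left(75 - -144\right) = 145 \left(75 + 144\right) = 145 \cdot 219 = 31755$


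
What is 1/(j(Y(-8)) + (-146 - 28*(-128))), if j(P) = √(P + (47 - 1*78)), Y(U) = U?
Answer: 1146/3939961 - I*√39/11819883 ≈ 0.00029087 - 5.2835e-7*I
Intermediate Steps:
j(P) = √(-31 + P) (j(P) = √(P + (47 - 78)) = √(P - 31) = √(-31 + P))
1/(j(Y(-8)) + (-146 - 28*(-128))) = 1/(√(-31 - 8) + (-146 - 28*(-128))) = 1/(√(-39) + (-146 + 3584)) = 1/(I*√39 + 3438) = 1/(3438 + I*√39)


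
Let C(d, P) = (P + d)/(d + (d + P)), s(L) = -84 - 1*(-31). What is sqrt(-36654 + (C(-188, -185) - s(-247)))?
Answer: 2*I*sqrt(2879723517)/561 ≈ 191.31*I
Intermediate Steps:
s(L) = -53 (s(L) = -84 + 31 = -53)
C(d, P) = (P + d)/(P + 2*d) (C(d, P) = (P + d)/(d + (P + d)) = (P + d)/(P + 2*d))
sqrt(-36654 + (C(-188, -185) - s(-247))) = sqrt(-36654 + ((-185 - 188)/(-185 + 2*(-188)) - 1*(-53))) = sqrt(-36654 + (-373/(-185 - 376) + 53)) = sqrt(-36654 + (-373/(-561) + 53)) = sqrt(-36654 + (-1/561*(-373) + 53)) = sqrt(-36654 + (373/561 + 53)) = sqrt(-36654 + 30106/561) = sqrt(-20532788/561) = 2*I*sqrt(2879723517)/561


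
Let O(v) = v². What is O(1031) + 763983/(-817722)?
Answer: 96578425651/90858 ≈ 1.0630e+6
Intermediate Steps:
O(1031) + 763983/(-817722) = 1031² + 763983/(-817722) = 1062961 + 763983*(-1/817722) = 1062961 - 84887/90858 = 96578425651/90858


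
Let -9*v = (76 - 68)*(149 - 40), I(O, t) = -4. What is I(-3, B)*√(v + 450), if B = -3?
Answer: -4*√3178/3 ≈ -75.165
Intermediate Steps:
v = -872/9 (v = -(76 - 68)*(149 - 40)/9 = -8*109/9 = -⅑*872 = -872/9 ≈ -96.889)
I(-3, B)*√(v + 450) = -4*√(-872/9 + 450) = -4*√3178/3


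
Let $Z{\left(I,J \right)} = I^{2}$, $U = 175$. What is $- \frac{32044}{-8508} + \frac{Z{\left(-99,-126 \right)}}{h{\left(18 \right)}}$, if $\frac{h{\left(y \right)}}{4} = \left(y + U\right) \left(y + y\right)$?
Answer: $\frac{27054271}{6568176} \approx 4.119$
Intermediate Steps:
$h{\left(y \right)} = 8 y \left(175 + y\right)$ ($h{\left(y \right)} = 4 \left(y + 175\right) \left(y + y\right) = 4 \left(175 + y\right) 2 y = 4 \cdot 2 y \left(175 + y\right) = 8 y \left(175 + y\right)$)
$- \frac{32044}{-8508} + \frac{Z{\left(-99,-126 \right)}}{h{\left(18 \right)}} = - \frac{32044}{-8508} + \frac{\left(-99\right)^{2}}{8 \cdot 18 \left(175 + 18\right)} = \left(-32044\right) \left(- \frac{1}{8508}\right) + \frac{9801}{8 \cdot 18 \cdot 193} = \frac{8011}{2127} + \frac{9801}{27792} = \frac{8011}{2127} + 9801 \cdot \frac{1}{27792} = \frac{8011}{2127} + \frac{1089}{3088} = \frac{27054271}{6568176}$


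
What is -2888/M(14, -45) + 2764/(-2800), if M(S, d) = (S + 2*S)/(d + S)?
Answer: 4474327/2100 ≈ 2130.6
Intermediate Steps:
M(S, d) = 3*S/(S + d) (M(S, d) = (3*S)/(S + d) = 3*S/(S + d))
-2888/M(14, -45) + 2764/(-2800) = -2888/(3*14/(14 - 45)) + 2764/(-2800) = -2888/(3*14/(-31)) + 2764*(-1/2800) = -2888/(3*14*(-1/31)) - 691/700 = -2888/(-42/31) - 691/700 = -2888*(-31/42) - 691/700 = 44764/21 - 691/700 = 4474327/2100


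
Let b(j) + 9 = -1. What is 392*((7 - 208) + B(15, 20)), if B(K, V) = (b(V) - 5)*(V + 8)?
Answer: -243432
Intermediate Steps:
b(j) = -10 (b(j) = -9 - 1 = -10)
B(K, V) = -120 - 15*V (B(K, V) = (-10 - 5)*(V + 8) = -15*(8 + V) = -120 - 15*V)
392*((7 - 208) + B(15, 20)) = 392*((7 - 208) + (-120 - 15*20)) = 392*(-201 + (-120 - 300)) = 392*(-201 - 420) = 392*(-621) = -243432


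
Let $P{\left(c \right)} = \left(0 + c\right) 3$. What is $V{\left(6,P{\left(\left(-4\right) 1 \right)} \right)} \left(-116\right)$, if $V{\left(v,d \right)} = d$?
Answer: $1392$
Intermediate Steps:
$P{\left(c \right)} = 3 c$ ($P{\left(c \right)} = c 3 = 3 c$)
$V{\left(6,P{\left(\left(-4\right) 1 \right)} \right)} \left(-116\right) = 3 \left(\left(-4\right) 1\right) \left(-116\right) = 3 \left(-4\right) \left(-116\right) = \left(-12\right) \left(-116\right) = 1392$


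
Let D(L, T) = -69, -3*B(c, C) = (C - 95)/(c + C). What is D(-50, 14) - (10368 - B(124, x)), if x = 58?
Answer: -5698565/546 ≈ -10437.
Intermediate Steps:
B(c, C) = -(-95 + C)/(3*(C + c)) (B(c, C) = -(C - 95)/(3*(c + C)) = -(-95 + C)/(3*(C + c)))
D(-50, 14) - (10368 - B(124, x)) = -69 - (10368 - (95 - 1*58)/(3*(58 + 124))) = -69 - (10368 - (95 - 58)/(3*182)) = -69 - (10368 - 37/(3*182)) = -69 - (10368 - 1*37/546) = -69 - (10368 - 37/546) = -69 - 1*5660891/546 = -69 - 5660891/546 = -5698565/546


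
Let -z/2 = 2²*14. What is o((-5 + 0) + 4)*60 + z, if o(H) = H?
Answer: -172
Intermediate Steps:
z = -112 (z = -2*2²*14 = -8*14 = -2*56 = -112)
o((-5 + 0) + 4)*60 + z = ((-5 + 0) + 4)*60 - 112 = (-5 + 4)*60 - 112 = -1*60 - 112 = -60 - 112 = -172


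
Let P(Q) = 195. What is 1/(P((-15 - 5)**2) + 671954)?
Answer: 1/672149 ≈ 1.4878e-6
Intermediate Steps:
1/(P((-15 - 5)**2) + 671954) = 1/(195 + 671954) = 1/672149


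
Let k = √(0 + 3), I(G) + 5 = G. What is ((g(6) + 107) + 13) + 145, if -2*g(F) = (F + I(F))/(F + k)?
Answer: 2908/11 + 7*√3/66 ≈ 264.55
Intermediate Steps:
I(G) = -5 + G
k = √3 ≈ 1.7320
g(F) = -(-5 + 2*F)/(2*(F + √3)) (g(F) = -(F + (-5 + F))/(2*(F + √3)) = -(-5 + 2*F)/(2*(F + √3)))
((g(6) + 107) + 13) + 145 = (((5/2 - 1*6)/(6 + √3) + 107) + 13) + 145 = (((5/2 - 6)/(6 + √3) + 107) + 13) + 145 = ((-7/2/(6 + √3) + 107) + 13) + 145 = ((-7/(2*(6 + √3)) + 107) + 13) + 145 = ((107 - 7/(2*(6 + √3))) + 13) + 145 = (120 - 7/(2*(6 + √3))) + 145 = 265 - 7/(2*(6 + √3))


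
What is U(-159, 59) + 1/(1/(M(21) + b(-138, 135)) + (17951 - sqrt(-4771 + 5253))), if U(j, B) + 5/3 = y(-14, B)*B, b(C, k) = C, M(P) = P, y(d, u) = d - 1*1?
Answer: -5866776826038457/6616666008987 + 13689*sqrt(482)/4411110672658 ≈ -886.67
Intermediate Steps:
y(d, u) = -1 + d (y(d, u) = d - 1 = -1 + d)
U(j, B) = -5/3 - 15*B (U(j, B) = -5/3 + (-1 - 14)*B = -5/3 - 15*B)
U(-159, 59) + 1/(1/(M(21) + b(-138, 135)) + (17951 - sqrt(-4771 + 5253))) = (-5/3 - 15*59) + 1/(1/(21 - 138) + (17951 - sqrt(-4771 + 5253))) = (-5/3 - 885) + 1/(1/(-117) + (17951 - sqrt(482))) = -2660/3 + 1/(-1/117 + (17951 - sqrt(482))) = -2660/3 + 1/(2100266/117 - sqrt(482))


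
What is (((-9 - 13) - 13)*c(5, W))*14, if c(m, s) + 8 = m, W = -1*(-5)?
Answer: 1470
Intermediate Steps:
W = 5
c(m, s) = -8 + m
(((-9 - 13) - 13)*c(5, W))*14 = (((-9 - 13) - 13)*(-8 + 5))*14 = ((-22 - 13)*(-3))*14 = -35*(-3)*14 = 105*14 = 1470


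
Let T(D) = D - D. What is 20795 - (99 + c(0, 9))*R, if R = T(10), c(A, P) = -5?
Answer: 20795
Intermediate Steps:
T(D) = 0
R = 0
20795 - (99 + c(0, 9))*R = 20795 - (99 - 5)*0 = 20795 - 94*0 = 20795 - 1*0 = 20795 + 0 = 20795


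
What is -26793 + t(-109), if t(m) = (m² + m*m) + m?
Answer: -3140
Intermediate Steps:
t(m) = m + 2*m² (t(m) = (m² + m²) + m = 2*m² + m = m + 2*m²)
-26793 + t(-109) = -26793 - 109*(1 + 2*(-109)) = -26793 - 109*(1 - 218) = -26793 - 109*(-217) = -26793 + 23653 = -3140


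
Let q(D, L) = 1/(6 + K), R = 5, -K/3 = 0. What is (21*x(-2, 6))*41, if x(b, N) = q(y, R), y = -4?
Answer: 287/2 ≈ 143.50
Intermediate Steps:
K = 0 (K = -3*0 = 0)
q(D, L) = 1/6 (q(D, L) = 1/(6 + 0) = 1/6)
x(b, N) = 1/6
(21*x(-2, 6))*41 = (21*(1/6))*41 = (7/2)*41 = 287/2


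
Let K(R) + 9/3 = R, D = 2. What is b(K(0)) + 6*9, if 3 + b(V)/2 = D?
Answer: 52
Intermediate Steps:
K(R) = -3 + R
b(V) = -2 (b(V) = -6 + 2*2 = -6 + 4 = -2)
b(K(0)) + 6*9 = -2 + 6*9 = -2 + 54 = 52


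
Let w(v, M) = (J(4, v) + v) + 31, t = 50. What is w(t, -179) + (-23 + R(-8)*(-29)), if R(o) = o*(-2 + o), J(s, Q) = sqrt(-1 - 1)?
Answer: -2262 + I*sqrt(2) ≈ -2262.0 + 1.4142*I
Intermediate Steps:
J(s, Q) = I*sqrt(2) (J(s, Q) = sqrt(-2) = I*sqrt(2))
w(v, M) = 31 + v + I*sqrt(2) (w(v, M) = (I*sqrt(2) + v) + 31 = (v + I*sqrt(2)) + 31 = 31 + v + I*sqrt(2))
w(t, -179) + (-23 + R(-8)*(-29)) = (31 + 50 + I*sqrt(2)) + (-23 - 8*(-2 - 8)*(-29)) = (81 + I*sqrt(2)) + (-23 - 8*(-10)*(-29)) = (81 + I*sqrt(2)) + (-23 + 80*(-29)) = (81 + I*sqrt(2)) + (-23 - 2320) = (81 + I*sqrt(2)) - 2343 = -2262 + I*sqrt(2)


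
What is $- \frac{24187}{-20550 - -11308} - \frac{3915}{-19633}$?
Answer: $\frac{17622269}{6256834} \approx 2.8165$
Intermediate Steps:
$- \frac{24187}{-20550 - -11308} - \frac{3915}{-19633} = - \frac{24187}{-20550 + 11308} - - \frac{135}{677} = - \frac{24187}{-9242} + \frac{135}{677} = \left(-24187\right) \left(- \frac{1}{9242}\right) + \frac{135}{677} = \frac{24187}{9242} + \frac{135}{677} = \frac{17622269}{6256834}$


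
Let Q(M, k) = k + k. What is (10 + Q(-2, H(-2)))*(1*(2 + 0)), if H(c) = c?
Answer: 12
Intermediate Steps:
Q(M, k) = 2*k
(10 + Q(-2, H(-2)))*(1*(2 + 0)) = (10 + 2*(-2))*(1*(2 + 0)) = (10 - 4)*(1*2) = 6*2 = 12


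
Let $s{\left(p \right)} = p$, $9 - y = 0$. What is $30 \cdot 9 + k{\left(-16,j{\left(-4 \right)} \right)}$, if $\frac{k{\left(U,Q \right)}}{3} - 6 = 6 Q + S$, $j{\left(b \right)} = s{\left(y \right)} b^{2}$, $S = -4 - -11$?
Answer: $2901$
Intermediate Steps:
$y = 9$ ($y = 9 - 0 = 9 + 0 = 9$)
$S = 7$ ($S = -4 + 11 = 7$)
$j{\left(b \right)} = 9 b^{2}$
$k{\left(U,Q \right)} = 39 + 18 Q$ ($k{\left(U,Q \right)} = 18 + 3 \left(6 Q + 7\right) = 18 + 3 \left(7 + 6 Q\right) = 18 + \left(21 + 18 Q\right) = 39 + 18 Q$)
$30 \cdot 9 + k{\left(-16,j{\left(-4 \right)} \right)} = 30 \cdot 9 + \left(39 + 18 \cdot 9 \left(-4\right)^{2}\right) = 270 + \left(39 + 18 \cdot 9 \cdot 16\right) = 270 + \left(39 + 18 \cdot 144\right) = 270 + \left(39 + 2592\right) = 270 + 2631 = 2901$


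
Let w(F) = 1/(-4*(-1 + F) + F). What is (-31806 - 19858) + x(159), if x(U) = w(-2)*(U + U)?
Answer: -258161/5 ≈ -51632.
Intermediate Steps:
w(F) = 1/(4 - 3*F) (w(F) = 1/((4 - 4*F) + F) = 1/(4 - 3*F))
x(U) = U/5 (x(U) = (-1/(-4 + 3*(-2)))*(U + U) = (-1/(-4 - 6))*(2*U) = (-1/(-10))*(2*U) = (-1*(-⅒))*(2*U) = (2*U)/10 = U/5)
(-31806 - 19858) + x(159) = (-31806 - 19858) + (⅕)*159 = -51664 + 159/5 = -258161/5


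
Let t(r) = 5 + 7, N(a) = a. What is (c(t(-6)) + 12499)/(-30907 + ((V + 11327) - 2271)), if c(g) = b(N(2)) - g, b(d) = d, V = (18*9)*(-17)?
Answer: -12489/24605 ≈ -0.50758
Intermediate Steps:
V = -2754 (V = 162*(-17) = -2754)
t(r) = 12
c(g) = 2 - g
(c(t(-6)) + 12499)/(-30907 + ((V + 11327) - 2271)) = ((2 - 1*12) + 12499)/(-30907 + ((-2754 + 11327) - 2271)) = ((2 - 12) + 12499)/(-30907 + (8573 - 2271)) = (-10 + 12499)/(-30907 + 6302) = 12489/(-24605) = 12489*(-1/24605) = -12489/24605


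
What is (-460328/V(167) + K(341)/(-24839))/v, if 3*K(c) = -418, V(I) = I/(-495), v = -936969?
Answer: -1543601777266/1059996351681 ≈ -1.4562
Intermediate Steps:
V(I) = -I/495 (V(I) = I*(-1/495) = -I/495)
K(c) = -418/3 (K(c) = (⅓)*(-418) = -418/3)
(-460328/V(167) + K(341)/(-24839))/v = (-460328/((-1/495*167)) - 418/3/(-24839))/(-936969) = (-460328/(-167/495) - 418/3*(-1/24839))*(-1/936969) = (-460328*(-495/167) + 418/74517)*(-1/936969) = (227862360/167 + 418/74517)*(-1/936969) = (16979619549926/12444339)*(-1/936969) = -1543601777266/1059996351681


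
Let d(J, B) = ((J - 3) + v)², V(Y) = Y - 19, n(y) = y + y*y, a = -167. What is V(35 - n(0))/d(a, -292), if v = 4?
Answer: 4/6889 ≈ 0.00058064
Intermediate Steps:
n(y) = y + y²
V(Y) = -19 + Y
d(J, B) = (1 + J)² (d(J, B) = ((J - 3) + 4)² = ((-3 + J) + 4)² = (1 + J)²)
V(35 - n(0))/d(a, -292) = (-19 + (35 - 0*(1 + 0)))/((1 - 167)²) = (-19 + (35 - 0))/((-166)²) = (-19 + (35 - 1*0))/27556 = (-19 + (35 + 0))*(1/27556) = (-19 + 35)*(1/27556) = 16*(1/27556) = 4/6889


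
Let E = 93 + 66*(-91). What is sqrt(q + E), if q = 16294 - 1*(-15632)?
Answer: sqrt(26013) ≈ 161.29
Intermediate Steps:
q = 31926 (q = 16294 + 15632 = 31926)
E = -5913 (E = 93 - 6006 = -5913)
sqrt(q + E) = sqrt(31926 - 5913) = sqrt(26013)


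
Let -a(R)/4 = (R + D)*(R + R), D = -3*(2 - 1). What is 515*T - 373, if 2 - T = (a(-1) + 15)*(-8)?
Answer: -69383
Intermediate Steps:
D = -3 (D = -3*1 = -3)
a(R) = -8*R*(-3 + R) (a(R) = -4*(R - 3)*(R + R) = -4*(-3 + R)*2*R = -8*R*(-3 + R))
T = -134 (T = 2 - (8*(-1)*(3 - 1*(-1)) + 15)*(-8) = 2 - (8*(-1)*(3 + 1) + 15)*(-8) = 2 - (8*(-1)*4 + 15)*(-8) = 2 - (-32 + 15)*(-8) = 2 - (-17)*(-8) = 2 - 1*136 = 2 - 136 = -134)
515*T - 373 = 515*(-134) - 373 = -69010 - 373 = -69383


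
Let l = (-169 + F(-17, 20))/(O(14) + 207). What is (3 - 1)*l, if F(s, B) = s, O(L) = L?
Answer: -372/221 ≈ -1.6833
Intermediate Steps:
l = -186/221 (l = (-169 - 17)/(14 + 207) = -186/221 ≈ -0.84163)
(3 - 1)*l = (3 - 1)*(-186/221) = 2*(-186/221) = -372/221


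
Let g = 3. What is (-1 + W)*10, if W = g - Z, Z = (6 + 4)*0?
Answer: 20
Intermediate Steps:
Z = 0 (Z = 10*0 = 0)
W = 3 (W = 3 - 1*0 = 3 + 0 = 3)
(-1 + W)*10 = (-1 + 3)*10 = 2*10 = 20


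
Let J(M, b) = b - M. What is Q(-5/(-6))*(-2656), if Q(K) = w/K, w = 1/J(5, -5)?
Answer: 7968/25 ≈ 318.72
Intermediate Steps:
w = -⅒ (w = 1/(-5 - 1*5) = 1/(-5 - 5) = 1/(-10) = -⅒ ≈ -0.10000)
Q(K) = -1/(10*K)
Q(-5/(-6))*(-2656) = -1/(10*((-5/(-6))))*(-2656) = -1/(10*((-5*(-⅙))))*(-2656) = -1/(10*⅚)*(-2656) = -⅒*6/5*(-2656) = -3/25*(-2656) = 7968/25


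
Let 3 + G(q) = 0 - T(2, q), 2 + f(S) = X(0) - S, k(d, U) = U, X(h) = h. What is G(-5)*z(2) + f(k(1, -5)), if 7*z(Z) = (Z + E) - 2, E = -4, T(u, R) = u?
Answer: 41/7 ≈ 5.8571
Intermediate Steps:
f(S) = -2 - S (f(S) = -2 + (0 - S) = -2 - S)
G(q) = -5 (G(q) = -3 + (0 - 1*2) = -3 + (0 - 2) = -3 - 2 = -5)
z(Z) = -6/7 + Z/7 (z(Z) = ((Z - 4) - 2)/7 = ((-4 + Z) - 2)/7 = (-6 + Z)/7 = -6/7 + Z/7)
G(-5)*z(2) + f(k(1, -5)) = -5*(-6/7 + (⅐)*2) + (-2 - 1*(-5)) = -5*(-6/7 + 2/7) + (-2 + 5) = -5*(-4/7) + 3 = 20/7 + 3 = 41/7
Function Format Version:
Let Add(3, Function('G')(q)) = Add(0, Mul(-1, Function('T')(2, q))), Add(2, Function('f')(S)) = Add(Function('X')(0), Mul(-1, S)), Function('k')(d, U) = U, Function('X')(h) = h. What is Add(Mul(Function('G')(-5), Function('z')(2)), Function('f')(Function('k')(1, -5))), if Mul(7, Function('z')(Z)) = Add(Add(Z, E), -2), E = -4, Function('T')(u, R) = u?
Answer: Rational(41, 7) ≈ 5.8571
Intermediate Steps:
Function('f')(S) = Add(-2, Mul(-1, S)) (Function('f')(S) = Add(-2, Add(0, Mul(-1, S))) = Add(-2, Mul(-1, S)))
Function('G')(q) = -5 (Function('G')(q) = Add(-3, Add(0, Mul(-1, 2))) = Add(-3, Add(0, -2)) = Add(-3, -2) = -5)
Function('z')(Z) = Add(Rational(-6, 7), Mul(Rational(1, 7), Z)) (Function('z')(Z) = Mul(Rational(1, 7), Add(Add(Z, -4), -2)) = Mul(Rational(1, 7), Add(Add(-4, Z), -2)) = Mul(Rational(1, 7), Add(-6, Z)) = Add(Rational(-6, 7), Mul(Rational(1, 7), Z)))
Add(Mul(Function('G')(-5), Function('z')(2)), Function('f')(Function('k')(1, -5))) = Add(Mul(-5, Add(Rational(-6, 7), Mul(Rational(1, 7), 2))), Add(-2, Mul(-1, -5))) = Add(Mul(-5, Add(Rational(-6, 7), Rational(2, 7))), Add(-2, 5)) = Add(Mul(-5, Rational(-4, 7)), 3) = Add(Rational(20, 7), 3) = Rational(41, 7)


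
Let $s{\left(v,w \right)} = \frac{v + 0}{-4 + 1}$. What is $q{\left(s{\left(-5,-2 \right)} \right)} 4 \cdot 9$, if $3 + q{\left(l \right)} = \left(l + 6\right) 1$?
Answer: $168$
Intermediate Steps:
$s{\left(v,w \right)} = - \frac{v}{3}$ ($s{\left(v,w \right)} = \frac{v}{-3} = v \left(- \frac{1}{3}\right) = - \frac{v}{3}$)
$q{\left(l \right)} = 3 + l$ ($q{\left(l \right)} = -3 + \left(l + 6\right) 1 = -3 + \left(6 + l\right) 1 = -3 + \left(6 + l\right) = 3 + l$)
$q{\left(s{\left(-5,-2 \right)} \right)} 4 \cdot 9 = \left(3 - - \frac{5}{3}\right) 4 \cdot 9 = \left(3 + \frac{5}{3}\right) 4 \cdot 9 = \frac{14}{3} \cdot 4 \cdot 9 = \frac{56}{3} \cdot 9 = 168$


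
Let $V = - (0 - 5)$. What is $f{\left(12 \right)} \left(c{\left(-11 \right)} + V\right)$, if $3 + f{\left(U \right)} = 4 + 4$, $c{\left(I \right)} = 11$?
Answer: $80$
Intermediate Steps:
$V = 5$ ($V = \left(-1\right) \left(-5\right) = 5$)
$f{\left(U \right)} = 5$ ($f{\left(U \right)} = -3 + \left(4 + 4\right) = -3 + 8 = 5$)
$f{\left(12 \right)} \left(c{\left(-11 \right)} + V\right) = 5 \left(11 + 5\right) = 5 \cdot 16 = 80$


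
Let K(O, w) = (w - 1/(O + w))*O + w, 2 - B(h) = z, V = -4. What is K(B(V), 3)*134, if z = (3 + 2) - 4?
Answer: 1541/2 ≈ 770.50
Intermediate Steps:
z = 1 (z = 5 - 4 = 1)
B(h) = 1 (B(h) = 2 - 1*1 = 2 - 1 = 1)
K(O, w) = w + O*(w - 1/(O + w)) (K(O, w) = O*(w - 1/(O + w)) + w = w + O*(w - 1/(O + w)))
K(B(V), 3)*134 = ((3**2 - 1*1 + 1*3 + 1*3**2 + 3*1**2)/(1 + 3))*134 = ((9 - 1 + 3 + 1*9 + 3*1)/4)*134 = ((9 - 1 + 3 + 9 + 3)/4)*134 = ((1/4)*23)*134 = (23/4)*134 = 1541/2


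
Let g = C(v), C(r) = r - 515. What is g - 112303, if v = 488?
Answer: -112330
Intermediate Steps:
C(r) = -515 + r
g = -27 (g = -515 + 488 = -27)
g - 112303 = -27 - 112303 = -112330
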